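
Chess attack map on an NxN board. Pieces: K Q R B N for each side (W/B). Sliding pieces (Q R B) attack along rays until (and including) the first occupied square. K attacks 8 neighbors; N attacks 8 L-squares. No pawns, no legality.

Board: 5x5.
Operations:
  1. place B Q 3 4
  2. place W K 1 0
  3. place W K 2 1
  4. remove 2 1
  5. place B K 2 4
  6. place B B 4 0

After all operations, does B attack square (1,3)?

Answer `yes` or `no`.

Answer: yes

Derivation:
Op 1: place BQ@(3,4)
Op 2: place WK@(1,0)
Op 3: place WK@(2,1)
Op 4: remove (2,1)
Op 5: place BK@(2,4)
Op 6: place BB@(4,0)
Per-piece attacks for B:
  BK@(2,4): attacks (2,3) (3,4) (1,4) (3,3) (1,3)
  BQ@(3,4): attacks (3,3) (3,2) (3,1) (3,0) (4,4) (2,4) (4,3) (2,3) (1,2) (0,1) [ray(-1,0) blocked at (2,4)]
  BB@(4,0): attacks (3,1) (2,2) (1,3) (0,4)
B attacks (1,3): yes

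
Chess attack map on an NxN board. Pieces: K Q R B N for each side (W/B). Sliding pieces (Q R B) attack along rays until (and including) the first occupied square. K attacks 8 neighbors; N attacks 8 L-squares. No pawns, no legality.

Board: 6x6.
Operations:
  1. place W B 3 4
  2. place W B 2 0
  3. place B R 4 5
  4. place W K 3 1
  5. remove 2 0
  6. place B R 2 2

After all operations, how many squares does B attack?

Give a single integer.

Answer: 18

Derivation:
Op 1: place WB@(3,4)
Op 2: place WB@(2,0)
Op 3: place BR@(4,5)
Op 4: place WK@(3,1)
Op 5: remove (2,0)
Op 6: place BR@(2,2)
Per-piece attacks for B:
  BR@(2,2): attacks (2,3) (2,4) (2,5) (2,1) (2,0) (3,2) (4,2) (5,2) (1,2) (0,2)
  BR@(4,5): attacks (4,4) (4,3) (4,2) (4,1) (4,0) (5,5) (3,5) (2,5) (1,5) (0,5)
Union (18 distinct): (0,2) (0,5) (1,2) (1,5) (2,0) (2,1) (2,3) (2,4) (2,5) (3,2) (3,5) (4,0) (4,1) (4,2) (4,3) (4,4) (5,2) (5,5)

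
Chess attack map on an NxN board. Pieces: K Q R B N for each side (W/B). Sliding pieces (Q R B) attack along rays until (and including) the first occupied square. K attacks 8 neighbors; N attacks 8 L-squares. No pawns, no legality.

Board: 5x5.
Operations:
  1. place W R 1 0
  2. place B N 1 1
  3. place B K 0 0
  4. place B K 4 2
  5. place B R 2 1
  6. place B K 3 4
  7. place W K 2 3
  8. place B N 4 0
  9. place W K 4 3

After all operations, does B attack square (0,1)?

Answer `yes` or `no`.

Answer: yes

Derivation:
Op 1: place WR@(1,0)
Op 2: place BN@(1,1)
Op 3: place BK@(0,0)
Op 4: place BK@(4,2)
Op 5: place BR@(2,1)
Op 6: place BK@(3,4)
Op 7: place WK@(2,3)
Op 8: place BN@(4,0)
Op 9: place WK@(4,3)
Per-piece attacks for B:
  BK@(0,0): attacks (0,1) (1,0) (1,1)
  BN@(1,1): attacks (2,3) (3,2) (0,3) (3,0)
  BR@(2,1): attacks (2,2) (2,3) (2,0) (3,1) (4,1) (1,1) [ray(0,1) blocked at (2,3); ray(-1,0) blocked at (1,1)]
  BK@(3,4): attacks (3,3) (4,4) (2,4) (4,3) (2,3)
  BN@(4,0): attacks (3,2) (2,1)
  BK@(4,2): attacks (4,3) (4,1) (3,2) (3,3) (3,1)
B attacks (0,1): yes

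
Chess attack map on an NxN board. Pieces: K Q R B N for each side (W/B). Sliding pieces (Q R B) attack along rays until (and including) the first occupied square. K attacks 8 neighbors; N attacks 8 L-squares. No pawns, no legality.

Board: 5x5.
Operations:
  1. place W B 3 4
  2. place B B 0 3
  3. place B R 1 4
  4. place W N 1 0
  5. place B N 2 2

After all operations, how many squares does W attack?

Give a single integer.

Op 1: place WB@(3,4)
Op 2: place BB@(0,3)
Op 3: place BR@(1,4)
Op 4: place WN@(1,0)
Op 5: place BN@(2,2)
Per-piece attacks for W:
  WN@(1,0): attacks (2,2) (3,1) (0,2)
  WB@(3,4): attacks (4,3) (2,3) (1,2) (0,1)
Union (7 distinct): (0,1) (0,2) (1,2) (2,2) (2,3) (3,1) (4,3)

Answer: 7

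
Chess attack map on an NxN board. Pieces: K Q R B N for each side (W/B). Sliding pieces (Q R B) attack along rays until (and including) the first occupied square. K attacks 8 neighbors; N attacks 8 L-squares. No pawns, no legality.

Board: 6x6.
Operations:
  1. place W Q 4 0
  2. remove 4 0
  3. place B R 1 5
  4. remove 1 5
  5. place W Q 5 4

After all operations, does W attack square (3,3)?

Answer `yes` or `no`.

Op 1: place WQ@(4,0)
Op 2: remove (4,0)
Op 3: place BR@(1,5)
Op 4: remove (1,5)
Op 5: place WQ@(5,4)
Per-piece attacks for W:
  WQ@(5,4): attacks (5,5) (5,3) (5,2) (5,1) (5,0) (4,4) (3,4) (2,4) (1,4) (0,4) (4,5) (4,3) (3,2) (2,1) (1,0)
W attacks (3,3): no

Answer: no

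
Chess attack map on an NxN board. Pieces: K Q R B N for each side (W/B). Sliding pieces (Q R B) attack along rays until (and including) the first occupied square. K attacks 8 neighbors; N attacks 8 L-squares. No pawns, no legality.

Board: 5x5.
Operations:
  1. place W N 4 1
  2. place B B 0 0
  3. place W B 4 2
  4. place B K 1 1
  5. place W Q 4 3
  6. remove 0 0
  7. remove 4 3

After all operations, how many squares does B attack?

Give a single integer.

Op 1: place WN@(4,1)
Op 2: place BB@(0,0)
Op 3: place WB@(4,2)
Op 4: place BK@(1,1)
Op 5: place WQ@(4,3)
Op 6: remove (0,0)
Op 7: remove (4,3)
Per-piece attacks for B:
  BK@(1,1): attacks (1,2) (1,0) (2,1) (0,1) (2,2) (2,0) (0,2) (0,0)
Union (8 distinct): (0,0) (0,1) (0,2) (1,0) (1,2) (2,0) (2,1) (2,2)

Answer: 8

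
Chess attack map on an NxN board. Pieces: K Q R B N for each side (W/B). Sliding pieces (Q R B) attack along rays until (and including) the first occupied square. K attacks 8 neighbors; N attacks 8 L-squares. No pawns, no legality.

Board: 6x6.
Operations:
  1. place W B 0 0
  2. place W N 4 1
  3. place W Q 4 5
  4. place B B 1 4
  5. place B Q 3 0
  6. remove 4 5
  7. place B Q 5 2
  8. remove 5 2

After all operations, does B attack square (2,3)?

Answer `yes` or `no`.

Answer: yes

Derivation:
Op 1: place WB@(0,0)
Op 2: place WN@(4,1)
Op 3: place WQ@(4,5)
Op 4: place BB@(1,4)
Op 5: place BQ@(3,0)
Op 6: remove (4,5)
Op 7: place BQ@(5,2)
Op 8: remove (5,2)
Per-piece attacks for B:
  BB@(1,4): attacks (2,5) (2,3) (3,2) (4,1) (0,5) (0,3) [ray(1,-1) blocked at (4,1)]
  BQ@(3,0): attacks (3,1) (3,2) (3,3) (3,4) (3,5) (4,0) (5,0) (2,0) (1,0) (0,0) (4,1) (2,1) (1,2) (0,3) [ray(-1,0) blocked at (0,0); ray(1,1) blocked at (4,1)]
B attacks (2,3): yes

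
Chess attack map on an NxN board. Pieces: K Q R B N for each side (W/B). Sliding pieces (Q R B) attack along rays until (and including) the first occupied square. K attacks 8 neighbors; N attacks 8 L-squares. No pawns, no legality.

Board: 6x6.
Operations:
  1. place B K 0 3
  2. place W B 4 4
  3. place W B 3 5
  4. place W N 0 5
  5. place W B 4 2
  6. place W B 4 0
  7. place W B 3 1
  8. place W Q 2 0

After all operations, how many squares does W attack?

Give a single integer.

Op 1: place BK@(0,3)
Op 2: place WB@(4,4)
Op 3: place WB@(3,5)
Op 4: place WN@(0,5)
Op 5: place WB@(4,2)
Op 6: place WB@(4,0)
Op 7: place WB@(3,1)
Op 8: place WQ@(2,0)
Per-piece attacks for W:
  WN@(0,5): attacks (1,3) (2,4)
  WQ@(2,0): attacks (2,1) (2,2) (2,3) (2,4) (2,5) (3,0) (4,0) (1,0) (0,0) (3,1) (1,1) (0,2) [ray(1,0) blocked at (4,0); ray(1,1) blocked at (3,1)]
  WB@(3,1): attacks (4,2) (4,0) (2,2) (1,3) (0,4) (2,0) [ray(1,1) blocked at (4,2); ray(1,-1) blocked at (4,0); ray(-1,-1) blocked at (2,0)]
  WB@(3,5): attacks (4,4) (2,4) (1,3) (0,2) [ray(1,-1) blocked at (4,4)]
  WB@(4,0): attacks (5,1) (3,1) [ray(-1,1) blocked at (3,1)]
  WB@(4,2): attacks (5,3) (5,1) (3,3) (2,4) (1,5) (3,1) [ray(-1,-1) blocked at (3,1)]
  WB@(4,4): attacks (5,5) (5,3) (3,5) (3,3) (2,2) (1,1) (0,0) [ray(-1,1) blocked at (3,5)]
Union (23 distinct): (0,0) (0,2) (0,4) (1,0) (1,1) (1,3) (1,5) (2,0) (2,1) (2,2) (2,3) (2,4) (2,5) (3,0) (3,1) (3,3) (3,5) (4,0) (4,2) (4,4) (5,1) (5,3) (5,5)

Answer: 23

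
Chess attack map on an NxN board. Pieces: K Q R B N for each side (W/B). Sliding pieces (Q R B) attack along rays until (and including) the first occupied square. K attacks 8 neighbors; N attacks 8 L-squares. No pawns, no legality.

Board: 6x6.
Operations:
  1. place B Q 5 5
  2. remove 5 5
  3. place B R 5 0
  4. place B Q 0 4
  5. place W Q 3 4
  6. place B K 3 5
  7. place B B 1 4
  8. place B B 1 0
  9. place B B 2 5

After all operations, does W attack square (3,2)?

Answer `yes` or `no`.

Op 1: place BQ@(5,5)
Op 2: remove (5,5)
Op 3: place BR@(5,0)
Op 4: place BQ@(0,4)
Op 5: place WQ@(3,4)
Op 6: place BK@(3,5)
Op 7: place BB@(1,4)
Op 8: place BB@(1,0)
Op 9: place BB@(2,5)
Per-piece attacks for W:
  WQ@(3,4): attacks (3,5) (3,3) (3,2) (3,1) (3,0) (4,4) (5,4) (2,4) (1,4) (4,5) (4,3) (5,2) (2,5) (2,3) (1,2) (0,1) [ray(0,1) blocked at (3,5); ray(-1,0) blocked at (1,4); ray(-1,1) blocked at (2,5)]
W attacks (3,2): yes

Answer: yes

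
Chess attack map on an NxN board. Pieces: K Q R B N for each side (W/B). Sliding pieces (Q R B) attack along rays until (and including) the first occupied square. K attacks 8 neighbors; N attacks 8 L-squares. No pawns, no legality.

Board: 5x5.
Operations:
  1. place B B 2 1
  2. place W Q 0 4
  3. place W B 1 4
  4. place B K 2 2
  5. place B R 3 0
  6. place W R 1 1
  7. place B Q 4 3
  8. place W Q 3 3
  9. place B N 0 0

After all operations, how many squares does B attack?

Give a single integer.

Answer: 19

Derivation:
Op 1: place BB@(2,1)
Op 2: place WQ@(0,4)
Op 3: place WB@(1,4)
Op 4: place BK@(2,2)
Op 5: place BR@(3,0)
Op 6: place WR@(1,1)
Op 7: place BQ@(4,3)
Op 8: place WQ@(3,3)
Op 9: place BN@(0,0)
Per-piece attacks for B:
  BN@(0,0): attacks (1,2) (2,1)
  BB@(2,1): attacks (3,2) (4,3) (3,0) (1,2) (0,3) (1,0) [ray(1,1) blocked at (4,3); ray(1,-1) blocked at (3,0)]
  BK@(2,2): attacks (2,3) (2,1) (3,2) (1,2) (3,3) (3,1) (1,3) (1,1)
  BR@(3,0): attacks (3,1) (3,2) (3,3) (4,0) (2,0) (1,0) (0,0) [ray(0,1) blocked at (3,3); ray(-1,0) blocked at (0,0)]
  BQ@(4,3): attacks (4,4) (4,2) (4,1) (4,0) (3,3) (3,4) (3,2) (2,1) [ray(-1,0) blocked at (3,3); ray(-1,-1) blocked at (2,1)]
Union (19 distinct): (0,0) (0,3) (1,0) (1,1) (1,2) (1,3) (2,0) (2,1) (2,3) (3,0) (3,1) (3,2) (3,3) (3,4) (4,0) (4,1) (4,2) (4,3) (4,4)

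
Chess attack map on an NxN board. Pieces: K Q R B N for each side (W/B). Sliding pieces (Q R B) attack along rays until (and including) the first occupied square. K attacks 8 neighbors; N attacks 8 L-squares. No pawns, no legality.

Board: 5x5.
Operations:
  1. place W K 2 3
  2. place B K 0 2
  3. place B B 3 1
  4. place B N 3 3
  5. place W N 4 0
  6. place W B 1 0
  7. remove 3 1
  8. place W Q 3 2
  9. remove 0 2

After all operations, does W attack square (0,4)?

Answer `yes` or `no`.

Answer: no

Derivation:
Op 1: place WK@(2,3)
Op 2: place BK@(0,2)
Op 3: place BB@(3,1)
Op 4: place BN@(3,3)
Op 5: place WN@(4,0)
Op 6: place WB@(1,0)
Op 7: remove (3,1)
Op 8: place WQ@(3,2)
Op 9: remove (0,2)
Per-piece attacks for W:
  WB@(1,0): attacks (2,1) (3,2) (0,1) [ray(1,1) blocked at (3,2)]
  WK@(2,3): attacks (2,4) (2,2) (3,3) (1,3) (3,4) (3,2) (1,4) (1,2)
  WQ@(3,2): attacks (3,3) (3,1) (3,0) (4,2) (2,2) (1,2) (0,2) (4,3) (4,1) (2,3) (2,1) (1,0) [ray(0,1) blocked at (3,3); ray(-1,1) blocked at (2,3); ray(-1,-1) blocked at (1,0)]
  WN@(4,0): attacks (3,2) (2,1)
W attacks (0,4): no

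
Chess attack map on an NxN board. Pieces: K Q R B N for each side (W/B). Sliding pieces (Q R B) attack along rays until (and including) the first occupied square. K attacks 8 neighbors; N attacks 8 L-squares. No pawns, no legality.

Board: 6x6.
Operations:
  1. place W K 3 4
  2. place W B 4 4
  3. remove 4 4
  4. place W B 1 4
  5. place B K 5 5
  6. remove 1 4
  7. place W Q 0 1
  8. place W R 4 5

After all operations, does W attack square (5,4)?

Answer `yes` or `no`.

Answer: no

Derivation:
Op 1: place WK@(3,4)
Op 2: place WB@(4,4)
Op 3: remove (4,4)
Op 4: place WB@(1,4)
Op 5: place BK@(5,5)
Op 6: remove (1,4)
Op 7: place WQ@(0,1)
Op 8: place WR@(4,5)
Per-piece attacks for W:
  WQ@(0,1): attacks (0,2) (0,3) (0,4) (0,5) (0,0) (1,1) (2,1) (3,1) (4,1) (5,1) (1,2) (2,3) (3,4) (1,0) [ray(1,1) blocked at (3,4)]
  WK@(3,4): attacks (3,5) (3,3) (4,4) (2,4) (4,5) (4,3) (2,5) (2,3)
  WR@(4,5): attacks (4,4) (4,3) (4,2) (4,1) (4,0) (5,5) (3,5) (2,5) (1,5) (0,5) [ray(1,0) blocked at (5,5)]
W attacks (5,4): no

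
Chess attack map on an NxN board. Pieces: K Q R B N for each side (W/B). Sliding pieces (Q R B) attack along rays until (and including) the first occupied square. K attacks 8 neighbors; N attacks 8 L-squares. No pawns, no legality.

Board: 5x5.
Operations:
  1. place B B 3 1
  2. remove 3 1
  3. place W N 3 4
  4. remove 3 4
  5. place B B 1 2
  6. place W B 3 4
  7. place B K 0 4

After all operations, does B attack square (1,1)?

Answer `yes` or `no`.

Op 1: place BB@(3,1)
Op 2: remove (3,1)
Op 3: place WN@(3,4)
Op 4: remove (3,4)
Op 5: place BB@(1,2)
Op 6: place WB@(3,4)
Op 7: place BK@(0,4)
Per-piece attacks for B:
  BK@(0,4): attacks (0,3) (1,4) (1,3)
  BB@(1,2): attacks (2,3) (3,4) (2,1) (3,0) (0,3) (0,1) [ray(1,1) blocked at (3,4)]
B attacks (1,1): no

Answer: no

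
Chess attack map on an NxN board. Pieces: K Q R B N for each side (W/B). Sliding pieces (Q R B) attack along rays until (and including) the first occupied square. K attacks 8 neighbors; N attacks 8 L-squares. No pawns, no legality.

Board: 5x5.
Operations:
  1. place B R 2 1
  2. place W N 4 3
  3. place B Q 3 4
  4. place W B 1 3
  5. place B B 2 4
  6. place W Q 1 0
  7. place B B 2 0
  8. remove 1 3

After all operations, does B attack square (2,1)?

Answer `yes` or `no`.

Op 1: place BR@(2,1)
Op 2: place WN@(4,3)
Op 3: place BQ@(3,4)
Op 4: place WB@(1,3)
Op 5: place BB@(2,4)
Op 6: place WQ@(1,0)
Op 7: place BB@(2,0)
Op 8: remove (1,3)
Per-piece attacks for B:
  BB@(2,0): attacks (3,1) (4,2) (1,1) (0,2)
  BR@(2,1): attacks (2,2) (2,3) (2,4) (2,0) (3,1) (4,1) (1,1) (0,1) [ray(0,1) blocked at (2,4); ray(0,-1) blocked at (2,0)]
  BB@(2,4): attacks (3,3) (4,2) (1,3) (0,2)
  BQ@(3,4): attacks (3,3) (3,2) (3,1) (3,0) (4,4) (2,4) (4,3) (2,3) (1,2) (0,1) [ray(-1,0) blocked at (2,4); ray(1,-1) blocked at (4,3)]
B attacks (2,1): no

Answer: no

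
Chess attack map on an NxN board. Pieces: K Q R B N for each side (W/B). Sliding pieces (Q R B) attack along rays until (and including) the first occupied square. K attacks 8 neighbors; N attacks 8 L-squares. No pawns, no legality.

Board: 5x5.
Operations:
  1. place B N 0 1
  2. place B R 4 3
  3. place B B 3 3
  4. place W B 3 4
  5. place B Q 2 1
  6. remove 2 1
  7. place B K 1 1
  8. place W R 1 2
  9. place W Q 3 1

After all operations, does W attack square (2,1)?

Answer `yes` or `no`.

Answer: yes

Derivation:
Op 1: place BN@(0,1)
Op 2: place BR@(4,3)
Op 3: place BB@(3,3)
Op 4: place WB@(3,4)
Op 5: place BQ@(2,1)
Op 6: remove (2,1)
Op 7: place BK@(1,1)
Op 8: place WR@(1,2)
Op 9: place WQ@(3,1)
Per-piece attacks for W:
  WR@(1,2): attacks (1,3) (1,4) (1,1) (2,2) (3,2) (4,2) (0,2) [ray(0,-1) blocked at (1,1)]
  WQ@(3,1): attacks (3,2) (3,3) (3,0) (4,1) (2,1) (1,1) (4,2) (4,0) (2,2) (1,3) (0,4) (2,0) [ray(0,1) blocked at (3,3); ray(-1,0) blocked at (1,1)]
  WB@(3,4): attacks (4,3) (2,3) (1,2) [ray(1,-1) blocked at (4,3); ray(-1,-1) blocked at (1,2)]
W attacks (2,1): yes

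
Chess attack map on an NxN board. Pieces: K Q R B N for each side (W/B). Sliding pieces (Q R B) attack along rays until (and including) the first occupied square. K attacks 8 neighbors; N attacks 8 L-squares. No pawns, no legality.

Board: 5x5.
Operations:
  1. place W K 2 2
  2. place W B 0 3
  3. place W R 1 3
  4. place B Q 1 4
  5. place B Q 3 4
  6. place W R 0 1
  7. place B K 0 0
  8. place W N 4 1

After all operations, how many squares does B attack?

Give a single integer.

Answer: 18

Derivation:
Op 1: place WK@(2,2)
Op 2: place WB@(0,3)
Op 3: place WR@(1,3)
Op 4: place BQ@(1,4)
Op 5: place BQ@(3,4)
Op 6: place WR@(0,1)
Op 7: place BK@(0,0)
Op 8: place WN@(4,1)
Per-piece attacks for B:
  BK@(0,0): attacks (0,1) (1,0) (1,1)
  BQ@(1,4): attacks (1,3) (2,4) (3,4) (0,4) (2,3) (3,2) (4,1) (0,3) [ray(0,-1) blocked at (1,3); ray(1,0) blocked at (3,4); ray(1,-1) blocked at (4,1); ray(-1,-1) blocked at (0,3)]
  BQ@(3,4): attacks (3,3) (3,2) (3,1) (3,0) (4,4) (2,4) (1,4) (4,3) (2,3) (1,2) (0,1) [ray(-1,0) blocked at (1,4); ray(-1,-1) blocked at (0,1)]
Union (18 distinct): (0,1) (0,3) (0,4) (1,0) (1,1) (1,2) (1,3) (1,4) (2,3) (2,4) (3,0) (3,1) (3,2) (3,3) (3,4) (4,1) (4,3) (4,4)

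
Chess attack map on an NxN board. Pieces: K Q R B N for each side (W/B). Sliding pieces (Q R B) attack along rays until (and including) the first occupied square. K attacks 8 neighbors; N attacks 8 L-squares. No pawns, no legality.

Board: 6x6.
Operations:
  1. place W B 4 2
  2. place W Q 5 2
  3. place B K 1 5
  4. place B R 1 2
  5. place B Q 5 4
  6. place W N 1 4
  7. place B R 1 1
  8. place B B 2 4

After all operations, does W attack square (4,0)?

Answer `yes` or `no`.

Op 1: place WB@(4,2)
Op 2: place WQ@(5,2)
Op 3: place BK@(1,5)
Op 4: place BR@(1,2)
Op 5: place BQ@(5,4)
Op 6: place WN@(1,4)
Op 7: place BR@(1,1)
Op 8: place BB@(2,4)
Per-piece attacks for W:
  WN@(1,4): attacks (3,5) (2,2) (3,3) (0,2)
  WB@(4,2): attacks (5,3) (5,1) (3,3) (2,4) (3,1) (2,0) [ray(-1,1) blocked at (2,4)]
  WQ@(5,2): attacks (5,3) (5,4) (5,1) (5,0) (4,2) (4,3) (3,4) (2,5) (4,1) (3,0) [ray(0,1) blocked at (5,4); ray(-1,0) blocked at (4,2)]
W attacks (4,0): no

Answer: no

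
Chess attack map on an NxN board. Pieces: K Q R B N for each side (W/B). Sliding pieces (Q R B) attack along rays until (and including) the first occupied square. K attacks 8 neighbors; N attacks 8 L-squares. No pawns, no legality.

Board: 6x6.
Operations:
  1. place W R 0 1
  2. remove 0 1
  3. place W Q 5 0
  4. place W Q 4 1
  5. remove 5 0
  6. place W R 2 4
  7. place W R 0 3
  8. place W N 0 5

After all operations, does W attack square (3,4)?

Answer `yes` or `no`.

Op 1: place WR@(0,1)
Op 2: remove (0,1)
Op 3: place WQ@(5,0)
Op 4: place WQ@(4,1)
Op 5: remove (5,0)
Op 6: place WR@(2,4)
Op 7: place WR@(0,3)
Op 8: place WN@(0,5)
Per-piece attacks for W:
  WR@(0,3): attacks (0,4) (0,5) (0,2) (0,1) (0,0) (1,3) (2,3) (3,3) (4,3) (5,3) [ray(0,1) blocked at (0,5)]
  WN@(0,5): attacks (1,3) (2,4)
  WR@(2,4): attacks (2,5) (2,3) (2,2) (2,1) (2,0) (3,4) (4,4) (5,4) (1,4) (0,4)
  WQ@(4,1): attacks (4,2) (4,3) (4,4) (4,5) (4,0) (5,1) (3,1) (2,1) (1,1) (0,1) (5,2) (5,0) (3,2) (2,3) (1,4) (0,5) (3,0) [ray(-1,1) blocked at (0,5)]
W attacks (3,4): yes

Answer: yes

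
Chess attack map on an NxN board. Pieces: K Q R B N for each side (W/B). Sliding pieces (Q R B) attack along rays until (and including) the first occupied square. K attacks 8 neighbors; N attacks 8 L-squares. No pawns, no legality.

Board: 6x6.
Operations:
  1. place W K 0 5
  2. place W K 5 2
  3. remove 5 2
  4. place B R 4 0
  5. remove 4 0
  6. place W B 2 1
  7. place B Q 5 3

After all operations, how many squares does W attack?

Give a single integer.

Op 1: place WK@(0,5)
Op 2: place WK@(5,2)
Op 3: remove (5,2)
Op 4: place BR@(4,0)
Op 5: remove (4,0)
Op 6: place WB@(2,1)
Op 7: place BQ@(5,3)
Per-piece attacks for W:
  WK@(0,5): attacks (0,4) (1,5) (1,4)
  WB@(2,1): attacks (3,2) (4,3) (5,4) (3,0) (1,2) (0,3) (1,0)
Union (10 distinct): (0,3) (0,4) (1,0) (1,2) (1,4) (1,5) (3,0) (3,2) (4,3) (5,4)

Answer: 10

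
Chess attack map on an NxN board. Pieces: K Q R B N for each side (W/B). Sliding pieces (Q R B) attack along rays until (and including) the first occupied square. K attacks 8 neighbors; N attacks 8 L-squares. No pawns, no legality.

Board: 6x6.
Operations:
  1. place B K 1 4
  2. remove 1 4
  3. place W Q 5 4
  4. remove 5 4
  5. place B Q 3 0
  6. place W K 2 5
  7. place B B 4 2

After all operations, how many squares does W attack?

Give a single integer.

Op 1: place BK@(1,4)
Op 2: remove (1,4)
Op 3: place WQ@(5,4)
Op 4: remove (5,4)
Op 5: place BQ@(3,0)
Op 6: place WK@(2,5)
Op 7: place BB@(4,2)
Per-piece attacks for W:
  WK@(2,5): attacks (2,4) (3,5) (1,5) (3,4) (1,4)
Union (5 distinct): (1,4) (1,5) (2,4) (3,4) (3,5)

Answer: 5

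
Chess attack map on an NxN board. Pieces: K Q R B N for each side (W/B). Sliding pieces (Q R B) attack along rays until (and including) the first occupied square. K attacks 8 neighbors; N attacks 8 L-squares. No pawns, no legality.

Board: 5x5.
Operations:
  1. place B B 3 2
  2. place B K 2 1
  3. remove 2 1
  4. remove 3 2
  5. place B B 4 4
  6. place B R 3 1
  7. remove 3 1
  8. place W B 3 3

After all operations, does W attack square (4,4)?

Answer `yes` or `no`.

Op 1: place BB@(3,2)
Op 2: place BK@(2,1)
Op 3: remove (2,1)
Op 4: remove (3,2)
Op 5: place BB@(4,4)
Op 6: place BR@(3,1)
Op 7: remove (3,1)
Op 8: place WB@(3,3)
Per-piece attacks for W:
  WB@(3,3): attacks (4,4) (4,2) (2,4) (2,2) (1,1) (0,0) [ray(1,1) blocked at (4,4)]
W attacks (4,4): yes

Answer: yes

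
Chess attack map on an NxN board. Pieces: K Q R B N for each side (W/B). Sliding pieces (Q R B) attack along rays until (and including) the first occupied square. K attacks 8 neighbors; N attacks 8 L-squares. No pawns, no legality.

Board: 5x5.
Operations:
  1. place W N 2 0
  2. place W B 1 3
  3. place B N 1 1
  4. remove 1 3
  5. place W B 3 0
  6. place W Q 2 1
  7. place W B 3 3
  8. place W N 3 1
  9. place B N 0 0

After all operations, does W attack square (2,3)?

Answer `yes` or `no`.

Answer: yes

Derivation:
Op 1: place WN@(2,0)
Op 2: place WB@(1,3)
Op 3: place BN@(1,1)
Op 4: remove (1,3)
Op 5: place WB@(3,0)
Op 6: place WQ@(2,1)
Op 7: place WB@(3,3)
Op 8: place WN@(3,1)
Op 9: place BN@(0,0)
Per-piece attacks for W:
  WN@(2,0): attacks (3,2) (4,1) (1,2) (0,1)
  WQ@(2,1): attacks (2,2) (2,3) (2,4) (2,0) (3,1) (1,1) (3,2) (4,3) (3,0) (1,2) (0,3) (1,0) [ray(0,-1) blocked at (2,0); ray(1,0) blocked at (3,1); ray(-1,0) blocked at (1,1); ray(1,-1) blocked at (3,0)]
  WB@(3,0): attacks (4,1) (2,1) [ray(-1,1) blocked at (2,1)]
  WN@(3,1): attacks (4,3) (2,3) (1,2) (1,0)
  WB@(3,3): attacks (4,4) (4,2) (2,4) (2,2) (1,1) [ray(-1,-1) blocked at (1,1)]
W attacks (2,3): yes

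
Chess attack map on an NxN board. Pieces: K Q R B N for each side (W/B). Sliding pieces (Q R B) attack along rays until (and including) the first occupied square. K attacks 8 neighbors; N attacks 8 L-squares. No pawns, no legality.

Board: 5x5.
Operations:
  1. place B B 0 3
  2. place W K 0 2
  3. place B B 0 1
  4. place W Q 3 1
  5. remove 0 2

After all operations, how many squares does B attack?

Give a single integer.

Op 1: place BB@(0,3)
Op 2: place WK@(0,2)
Op 3: place BB@(0,1)
Op 4: place WQ@(3,1)
Op 5: remove (0,2)
Per-piece attacks for B:
  BB@(0,1): attacks (1,2) (2,3) (3,4) (1,0)
  BB@(0,3): attacks (1,4) (1,2) (2,1) (3,0)
Union (7 distinct): (1,0) (1,2) (1,4) (2,1) (2,3) (3,0) (3,4)

Answer: 7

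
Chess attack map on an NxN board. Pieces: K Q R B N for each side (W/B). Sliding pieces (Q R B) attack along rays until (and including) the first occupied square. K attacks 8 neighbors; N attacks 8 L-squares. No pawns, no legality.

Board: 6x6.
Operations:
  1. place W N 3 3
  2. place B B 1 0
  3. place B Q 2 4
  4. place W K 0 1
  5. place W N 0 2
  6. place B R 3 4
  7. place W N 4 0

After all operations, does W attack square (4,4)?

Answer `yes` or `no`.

Answer: no

Derivation:
Op 1: place WN@(3,3)
Op 2: place BB@(1,0)
Op 3: place BQ@(2,4)
Op 4: place WK@(0,1)
Op 5: place WN@(0,2)
Op 6: place BR@(3,4)
Op 7: place WN@(4,0)
Per-piece attacks for W:
  WK@(0,1): attacks (0,2) (0,0) (1,1) (1,2) (1,0)
  WN@(0,2): attacks (1,4) (2,3) (1,0) (2,1)
  WN@(3,3): attacks (4,5) (5,4) (2,5) (1,4) (4,1) (5,2) (2,1) (1,2)
  WN@(4,0): attacks (5,2) (3,2) (2,1)
W attacks (4,4): no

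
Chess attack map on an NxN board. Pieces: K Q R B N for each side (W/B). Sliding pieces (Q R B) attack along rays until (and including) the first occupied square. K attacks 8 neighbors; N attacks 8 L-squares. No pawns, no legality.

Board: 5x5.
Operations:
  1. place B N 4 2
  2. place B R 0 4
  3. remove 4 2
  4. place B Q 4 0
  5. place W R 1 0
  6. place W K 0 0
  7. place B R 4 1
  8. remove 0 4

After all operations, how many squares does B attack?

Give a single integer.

Op 1: place BN@(4,2)
Op 2: place BR@(0,4)
Op 3: remove (4,2)
Op 4: place BQ@(4,0)
Op 5: place WR@(1,0)
Op 6: place WK@(0,0)
Op 7: place BR@(4,1)
Op 8: remove (0,4)
Per-piece attacks for B:
  BQ@(4,0): attacks (4,1) (3,0) (2,0) (1,0) (3,1) (2,2) (1,3) (0,4) [ray(0,1) blocked at (4,1); ray(-1,0) blocked at (1,0)]
  BR@(4,1): attacks (4,2) (4,3) (4,4) (4,0) (3,1) (2,1) (1,1) (0,1) [ray(0,-1) blocked at (4,0)]
Union (15 distinct): (0,1) (0,4) (1,0) (1,1) (1,3) (2,0) (2,1) (2,2) (3,0) (3,1) (4,0) (4,1) (4,2) (4,3) (4,4)

Answer: 15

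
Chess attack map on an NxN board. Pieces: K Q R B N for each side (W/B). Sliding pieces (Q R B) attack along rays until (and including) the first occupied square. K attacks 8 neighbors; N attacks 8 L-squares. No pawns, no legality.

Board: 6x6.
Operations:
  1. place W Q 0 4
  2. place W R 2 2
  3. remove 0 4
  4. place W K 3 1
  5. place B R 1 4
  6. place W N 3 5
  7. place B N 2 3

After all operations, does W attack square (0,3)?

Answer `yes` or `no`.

Answer: no

Derivation:
Op 1: place WQ@(0,4)
Op 2: place WR@(2,2)
Op 3: remove (0,4)
Op 4: place WK@(3,1)
Op 5: place BR@(1,4)
Op 6: place WN@(3,5)
Op 7: place BN@(2,3)
Per-piece attacks for W:
  WR@(2,2): attacks (2,3) (2,1) (2,0) (3,2) (4,2) (5,2) (1,2) (0,2) [ray(0,1) blocked at (2,3)]
  WK@(3,1): attacks (3,2) (3,0) (4,1) (2,1) (4,2) (4,0) (2,2) (2,0)
  WN@(3,5): attacks (4,3) (5,4) (2,3) (1,4)
W attacks (0,3): no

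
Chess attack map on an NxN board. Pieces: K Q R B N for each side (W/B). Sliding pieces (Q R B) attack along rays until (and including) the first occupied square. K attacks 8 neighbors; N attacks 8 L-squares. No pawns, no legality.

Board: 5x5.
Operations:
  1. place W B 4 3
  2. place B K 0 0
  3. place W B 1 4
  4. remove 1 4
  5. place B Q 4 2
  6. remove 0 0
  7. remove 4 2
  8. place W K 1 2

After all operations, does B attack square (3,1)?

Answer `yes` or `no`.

Op 1: place WB@(4,3)
Op 2: place BK@(0,0)
Op 3: place WB@(1,4)
Op 4: remove (1,4)
Op 5: place BQ@(4,2)
Op 6: remove (0,0)
Op 7: remove (4,2)
Op 8: place WK@(1,2)
Per-piece attacks for B:
B attacks (3,1): no

Answer: no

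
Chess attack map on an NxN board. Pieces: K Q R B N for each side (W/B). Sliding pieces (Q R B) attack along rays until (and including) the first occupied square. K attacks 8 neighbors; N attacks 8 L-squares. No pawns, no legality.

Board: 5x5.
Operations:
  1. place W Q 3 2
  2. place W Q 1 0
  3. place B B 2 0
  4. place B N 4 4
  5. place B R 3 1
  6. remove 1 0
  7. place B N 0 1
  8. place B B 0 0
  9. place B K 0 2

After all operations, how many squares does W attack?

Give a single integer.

Answer: 13

Derivation:
Op 1: place WQ@(3,2)
Op 2: place WQ@(1,0)
Op 3: place BB@(2,0)
Op 4: place BN@(4,4)
Op 5: place BR@(3,1)
Op 6: remove (1,0)
Op 7: place BN@(0,1)
Op 8: place BB@(0,0)
Op 9: place BK@(0,2)
Per-piece attacks for W:
  WQ@(3,2): attacks (3,3) (3,4) (3,1) (4,2) (2,2) (1,2) (0,2) (4,3) (4,1) (2,3) (1,4) (2,1) (1,0) [ray(0,-1) blocked at (3,1); ray(-1,0) blocked at (0,2)]
Union (13 distinct): (0,2) (1,0) (1,2) (1,4) (2,1) (2,2) (2,3) (3,1) (3,3) (3,4) (4,1) (4,2) (4,3)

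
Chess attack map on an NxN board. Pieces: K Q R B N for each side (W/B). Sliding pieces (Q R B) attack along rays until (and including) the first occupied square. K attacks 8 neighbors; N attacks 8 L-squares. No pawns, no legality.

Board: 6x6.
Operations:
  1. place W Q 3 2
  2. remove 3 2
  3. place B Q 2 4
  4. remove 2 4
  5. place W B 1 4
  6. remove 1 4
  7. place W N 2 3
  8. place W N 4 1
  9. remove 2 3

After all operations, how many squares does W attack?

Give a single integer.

Answer: 4

Derivation:
Op 1: place WQ@(3,2)
Op 2: remove (3,2)
Op 3: place BQ@(2,4)
Op 4: remove (2,4)
Op 5: place WB@(1,4)
Op 6: remove (1,4)
Op 7: place WN@(2,3)
Op 8: place WN@(4,1)
Op 9: remove (2,3)
Per-piece attacks for W:
  WN@(4,1): attacks (5,3) (3,3) (2,2) (2,0)
Union (4 distinct): (2,0) (2,2) (3,3) (5,3)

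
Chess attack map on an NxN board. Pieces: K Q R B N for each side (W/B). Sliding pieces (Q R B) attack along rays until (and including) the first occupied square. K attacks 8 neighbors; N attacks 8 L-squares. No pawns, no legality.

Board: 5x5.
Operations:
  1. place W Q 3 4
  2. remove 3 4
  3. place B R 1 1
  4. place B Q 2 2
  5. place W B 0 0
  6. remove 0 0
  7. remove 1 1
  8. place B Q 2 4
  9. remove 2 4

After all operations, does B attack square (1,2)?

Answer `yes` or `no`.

Op 1: place WQ@(3,4)
Op 2: remove (3,4)
Op 3: place BR@(1,1)
Op 4: place BQ@(2,2)
Op 5: place WB@(0,0)
Op 6: remove (0,0)
Op 7: remove (1,1)
Op 8: place BQ@(2,4)
Op 9: remove (2,4)
Per-piece attacks for B:
  BQ@(2,2): attacks (2,3) (2,4) (2,1) (2,0) (3,2) (4,2) (1,2) (0,2) (3,3) (4,4) (3,1) (4,0) (1,3) (0,4) (1,1) (0,0)
B attacks (1,2): yes

Answer: yes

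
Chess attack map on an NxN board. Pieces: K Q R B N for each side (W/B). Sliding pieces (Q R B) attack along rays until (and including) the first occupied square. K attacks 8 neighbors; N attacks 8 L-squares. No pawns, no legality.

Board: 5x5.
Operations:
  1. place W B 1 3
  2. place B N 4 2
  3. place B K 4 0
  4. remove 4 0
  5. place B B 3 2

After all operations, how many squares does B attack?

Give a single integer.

Op 1: place WB@(1,3)
Op 2: place BN@(4,2)
Op 3: place BK@(4,0)
Op 4: remove (4,0)
Op 5: place BB@(3,2)
Per-piece attacks for B:
  BB@(3,2): attacks (4,3) (4,1) (2,3) (1,4) (2,1) (1,0)
  BN@(4,2): attacks (3,4) (2,3) (3,0) (2,1)
Union (8 distinct): (1,0) (1,4) (2,1) (2,3) (3,0) (3,4) (4,1) (4,3)

Answer: 8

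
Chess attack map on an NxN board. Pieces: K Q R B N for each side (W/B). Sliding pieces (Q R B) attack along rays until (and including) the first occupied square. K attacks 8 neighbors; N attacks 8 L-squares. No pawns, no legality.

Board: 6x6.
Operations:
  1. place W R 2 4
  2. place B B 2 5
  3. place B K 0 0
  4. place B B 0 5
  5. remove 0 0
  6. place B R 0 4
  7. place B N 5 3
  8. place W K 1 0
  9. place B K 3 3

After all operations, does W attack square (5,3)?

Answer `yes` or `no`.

Answer: no

Derivation:
Op 1: place WR@(2,4)
Op 2: place BB@(2,5)
Op 3: place BK@(0,0)
Op 4: place BB@(0,5)
Op 5: remove (0,0)
Op 6: place BR@(0,4)
Op 7: place BN@(5,3)
Op 8: place WK@(1,0)
Op 9: place BK@(3,3)
Per-piece attacks for W:
  WK@(1,0): attacks (1,1) (2,0) (0,0) (2,1) (0,1)
  WR@(2,4): attacks (2,5) (2,3) (2,2) (2,1) (2,0) (3,4) (4,4) (5,4) (1,4) (0,4) [ray(0,1) blocked at (2,5); ray(-1,0) blocked at (0,4)]
W attacks (5,3): no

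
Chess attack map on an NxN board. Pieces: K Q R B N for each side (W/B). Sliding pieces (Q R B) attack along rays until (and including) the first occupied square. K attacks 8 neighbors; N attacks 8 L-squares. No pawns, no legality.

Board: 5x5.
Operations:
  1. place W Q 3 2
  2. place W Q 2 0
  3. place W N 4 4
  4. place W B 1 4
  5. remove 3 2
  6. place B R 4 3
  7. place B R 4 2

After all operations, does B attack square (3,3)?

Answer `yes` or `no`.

Op 1: place WQ@(3,2)
Op 2: place WQ@(2,0)
Op 3: place WN@(4,4)
Op 4: place WB@(1,4)
Op 5: remove (3,2)
Op 6: place BR@(4,3)
Op 7: place BR@(4,2)
Per-piece attacks for B:
  BR@(4,2): attacks (4,3) (4,1) (4,0) (3,2) (2,2) (1,2) (0,2) [ray(0,1) blocked at (4,3)]
  BR@(4,3): attacks (4,4) (4,2) (3,3) (2,3) (1,3) (0,3) [ray(0,1) blocked at (4,4); ray(0,-1) blocked at (4,2)]
B attacks (3,3): yes

Answer: yes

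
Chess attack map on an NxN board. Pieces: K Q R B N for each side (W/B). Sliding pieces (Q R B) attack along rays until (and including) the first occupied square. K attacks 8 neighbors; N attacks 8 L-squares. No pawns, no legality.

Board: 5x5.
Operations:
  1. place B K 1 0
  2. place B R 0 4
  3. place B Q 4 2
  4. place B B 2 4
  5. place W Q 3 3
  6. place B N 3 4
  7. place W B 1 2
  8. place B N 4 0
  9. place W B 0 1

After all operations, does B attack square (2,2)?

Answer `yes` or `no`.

Answer: yes

Derivation:
Op 1: place BK@(1,0)
Op 2: place BR@(0,4)
Op 3: place BQ@(4,2)
Op 4: place BB@(2,4)
Op 5: place WQ@(3,3)
Op 6: place BN@(3,4)
Op 7: place WB@(1,2)
Op 8: place BN@(4,0)
Op 9: place WB@(0,1)
Per-piece attacks for B:
  BR@(0,4): attacks (0,3) (0,2) (0,1) (1,4) (2,4) [ray(0,-1) blocked at (0,1); ray(1,0) blocked at (2,4)]
  BK@(1,0): attacks (1,1) (2,0) (0,0) (2,1) (0,1)
  BB@(2,4): attacks (3,3) (1,3) (0,2) [ray(1,-1) blocked at (3,3)]
  BN@(3,4): attacks (4,2) (2,2) (1,3)
  BN@(4,0): attacks (3,2) (2,1)
  BQ@(4,2): attacks (4,3) (4,4) (4,1) (4,0) (3,2) (2,2) (1,2) (3,3) (3,1) (2,0) [ray(0,-1) blocked at (4,0); ray(-1,0) blocked at (1,2); ray(-1,1) blocked at (3,3)]
B attacks (2,2): yes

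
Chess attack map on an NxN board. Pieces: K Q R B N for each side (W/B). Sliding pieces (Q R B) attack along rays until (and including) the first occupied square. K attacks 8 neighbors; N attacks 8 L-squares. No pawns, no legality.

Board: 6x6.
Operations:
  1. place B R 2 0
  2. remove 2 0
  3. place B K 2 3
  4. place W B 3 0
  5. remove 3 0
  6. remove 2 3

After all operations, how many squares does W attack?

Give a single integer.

Answer: 0

Derivation:
Op 1: place BR@(2,0)
Op 2: remove (2,0)
Op 3: place BK@(2,3)
Op 4: place WB@(3,0)
Op 5: remove (3,0)
Op 6: remove (2,3)
Per-piece attacks for W:
Union (0 distinct): (none)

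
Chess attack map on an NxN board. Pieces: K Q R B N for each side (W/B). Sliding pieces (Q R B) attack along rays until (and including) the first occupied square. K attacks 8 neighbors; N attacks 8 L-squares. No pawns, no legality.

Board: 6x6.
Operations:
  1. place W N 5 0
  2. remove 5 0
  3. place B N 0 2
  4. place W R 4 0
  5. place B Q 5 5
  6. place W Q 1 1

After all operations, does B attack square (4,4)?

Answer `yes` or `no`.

Answer: yes

Derivation:
Op 1: place WN@(5,0)
Op 2: remove (5,0)
Op 3: place BN@(0,2)
Op 4: place WR@(4,0)
Op 5: place BQ@(5,5)
Op 6: place WQ@(1,1)
Per-piece attacks for B:
  BN@(0,2): attacks (1,4) (2,3) (1,0) (2,1)
  BQ@(5,5): attacks (5,4) (5,3) (5,2) (5,1) (5,0) (4,5) (3,5) (2,5) (1,5) (0,5) (4,4) (3,3) (2,2) (1,1) [ray(-1,-1) blocked at (1,1)]
B attacks (4,4): yes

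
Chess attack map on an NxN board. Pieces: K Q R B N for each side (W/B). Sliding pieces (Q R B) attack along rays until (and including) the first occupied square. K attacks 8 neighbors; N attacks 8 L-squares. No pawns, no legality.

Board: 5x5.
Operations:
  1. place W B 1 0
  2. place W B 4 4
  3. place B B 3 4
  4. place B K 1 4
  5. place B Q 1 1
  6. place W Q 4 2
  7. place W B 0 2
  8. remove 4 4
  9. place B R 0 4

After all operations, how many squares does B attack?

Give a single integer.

Op 1: place WB@(1,0)
Op 2: place WB@(4,4)
Op 3: place BB@(3,4)
Op 4: place BK@(1,4)
Op 5: place BQ@(1,1)
Op 6: place WQ@(4,2)
Op 7: place WB@(0,2)
Op 8: remove (4,4)
Op 9: place BR@(0,4)
Per-piece attacks for B:
  BR@(0,4): attacks (0,3) (0,2) (1,4) [ray(0,-1) blocked at (0,2); ray(1,0) blocked at (1,4)]
  BQ@(1,1): attacks (1,2) (1,3) (1,4) (1,0) (2,1) (3,1) (4,1) (0,1) (2,2) (3,3) (4,4) (2,0) (0,2) (0,0) [ray(0,1) blocked at (1,4); ray(0,-1) blocked at (1,0); ray(-1,1) blocked at (0,2)]
  BK@(1,4): attacks (1,3) (2,4) (0,4) (2,3) (0,3)
  BB@(3,4): attacks (4,3) (2,3) (1,2) (0,1)
Union (19 distinct): (0,0) (0,1) (0,2) (0,3) (0,4) (1,0) (1,2) (1,3) (1,4) (2,0) (2,1) (2,2) (2,3) (2,4) (3,1) (3,3) (4,1) (4,3) (4,4)

Answer: 19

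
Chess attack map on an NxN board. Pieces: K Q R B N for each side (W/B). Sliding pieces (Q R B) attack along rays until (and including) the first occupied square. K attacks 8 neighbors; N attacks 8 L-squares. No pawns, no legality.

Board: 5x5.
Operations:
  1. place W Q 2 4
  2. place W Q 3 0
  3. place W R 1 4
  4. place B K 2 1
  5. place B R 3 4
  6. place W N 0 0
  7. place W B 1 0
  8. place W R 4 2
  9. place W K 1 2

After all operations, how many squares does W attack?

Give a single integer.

Op 1: place WQ@(2,4)
Op 2: place WQ@(3,0)
Op 3: place WR@(1,4)
Op 4: place BK@(2,1)
Op 5: place BR@(3,4)
Op 6: place WN@(0,0)
Op 7: place WB@(1,0)
Op 8: place WR@(4,2)
Op 9: place WK@(1,2)
Per-piece attacks for W:
  WN@(0,0): attacks (1,2) (2,1)
  WB@(1,0): attacks (2,1) (0,1) [ray(1,1) blocked at (2,1)]
  WK@(1,2): attacks (1,3) (1,1) (2,2) (0,2) (2,3) (2,1) (0,3) (0,1)
  WR@(1,4): attacks (1,3) (1,2) (2,4) (0,4) [ray(0,-1) blocked at (1,2); ray(1,0) blocked at (2,4)]
  WQ@(2,4): attacks (2,3) (2,2) (2,1) (3,4) (1,4) (3,3) (4,2) (1,3) (0,2) [ray(0,-1) blocked at (2,1); ray(1,0) blocked at (3,4); ray(-1,0) blocked at (1,4); ray(1,-1) blocked at (4,2)]
  WQ@(3,0): attacks (3,1) (3,2) (3,3) (3,4) (4,0) (2,0) (1,0) (4,1) (2,1) [ray(0,1) blocked at (3,4); ray(-1,0) blocked at (1,0); ray(-1,1) blocked at (2,1)]
  WR@(4,2): attacks (4,3) (4,4) (4,1) (4,0) (3,2) (2,2) (1,2) [ray(-1,0) blocked at (1,2)]
Union (23 distinct): (0,1) (0,2) (0,3) (0,4) (1,0) (1,1) (1,2) (1,3) (1,4) (2,0) (2,1) (2,2) (2,3) (2,4) (3,1) (3,2) (3,3) (3,4) (4,0) (4,1) (4,2) (4,3) (4,4)

Answer: 23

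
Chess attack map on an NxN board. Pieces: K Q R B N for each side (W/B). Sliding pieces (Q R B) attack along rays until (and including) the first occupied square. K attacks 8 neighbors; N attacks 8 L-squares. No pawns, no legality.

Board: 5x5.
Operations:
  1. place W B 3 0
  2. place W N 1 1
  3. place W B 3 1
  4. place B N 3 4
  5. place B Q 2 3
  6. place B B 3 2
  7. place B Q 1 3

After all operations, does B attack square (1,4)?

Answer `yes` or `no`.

Answer: yes

Derivation:
Op 1: place WB@(3,0)
Op 2: place WN@(1,1)
Op 3: place WB@(3,1)
Op 4: place BN@(3,4)
Op 5: place BQ@(2,3)
Op 6: place BB@(3,2)
Op 7: place BQ@(1,3)
Per-piece attacks for B:
  BQ@(1,3): attacks (1,4) (1,2) (1,1) (2,3) (0,3) (2,4) (2,2) (3,1) (0,4) (0,2) [ray(0,-1) blocked at (1,1); ray(1,0) blocked at (2,3); ray(1,-1) blocked at (3,1)]
  BQ@(2,3): attacks (2,4) (2,2) (2,1) (2,0) (3,3) (4,3) (1,3) (3,4) (3,2) (1,4) (1,2) (0,1) [ray(-1,0) blocked at (1,3); ray(1,1) blocked at (3,4); ray(1,-1) blocked at (3,2)]
  BB@(3,2): attacks (4,3) (4,1) (2,3) (2,1) (1,0) [ray(-1,1) blocked at (2,3)]
  BN@(3,4): attacks (4,2) (2,2) (1,3)
B attacks (1,4): yes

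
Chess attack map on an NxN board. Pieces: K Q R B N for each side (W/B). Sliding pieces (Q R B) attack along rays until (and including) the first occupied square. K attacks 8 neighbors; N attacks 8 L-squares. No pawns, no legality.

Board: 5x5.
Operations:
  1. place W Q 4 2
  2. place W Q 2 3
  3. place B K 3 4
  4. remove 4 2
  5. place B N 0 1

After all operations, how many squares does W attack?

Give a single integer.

Answer: 14

Derivation:
Op 1: place WQ@(4,2)
Op 2: place WQ@(2,3)
Op 3: place BK@(3,4)
Op 4: remove (4,2)
Op 5: place BN@(0,1)
Per-piece attacks for W:
  WQ@(2,3): attacks (2,4) (2,2) (2,1) (2,0) (3,3) (4,3) (1,3) (0,3) (3,4) (3,2) (4,1) (1,4) (1,2) (0,1) [ray(1,1) blocked at (3,4); ray(-1,-1) blocked at (0,1)]
Union (14 distinct): (0,1) (0,3) (1,2) (1,3) (1,4) (2,0) (2,1) (2,2) (2,4) (3,2) (3,3) (3,4) (4,1) (4,3)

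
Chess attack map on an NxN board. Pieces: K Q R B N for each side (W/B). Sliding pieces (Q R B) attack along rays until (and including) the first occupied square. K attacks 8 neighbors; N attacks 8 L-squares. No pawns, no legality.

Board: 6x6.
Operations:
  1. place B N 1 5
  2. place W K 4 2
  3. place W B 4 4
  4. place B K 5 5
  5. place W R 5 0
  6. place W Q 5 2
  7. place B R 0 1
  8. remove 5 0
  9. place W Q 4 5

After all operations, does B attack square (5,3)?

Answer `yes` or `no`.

Op 1: place BN@(1,5)
Op 2: place WK@(4,2)
Op 3: place WB@(4,4)
Op 4: place BK@(5,5)
Op 5: place WR@(5,0)
Op 6: place WQ@(5,2)
Op 7: place BR@(0,1)
Op 8: remove (5,0)
Op 9: place WQ@(4,5)
Per-piece attacks for B:
  BR@(0,1): attacks (0,2) (0,3) (0,4) (0,5) (0,0) (1,1) (2,1) (3,1) (4,1) (5,1)
  BN@(1,5): attacks (2,3) (3,4) (0,3)
  BK@(5,5): attacks (5,4) (4,5) (4,4)
B attacks (5,3): no

Answer: no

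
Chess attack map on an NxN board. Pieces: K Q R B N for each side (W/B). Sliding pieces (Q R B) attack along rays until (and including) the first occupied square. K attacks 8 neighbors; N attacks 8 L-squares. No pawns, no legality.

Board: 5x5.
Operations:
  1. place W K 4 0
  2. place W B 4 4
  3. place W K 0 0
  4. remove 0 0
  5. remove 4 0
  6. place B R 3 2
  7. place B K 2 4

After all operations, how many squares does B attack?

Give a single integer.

Op 1: place WK@(4,0)
Op 2: place WB@(4,4)
Op 3: place WK@(0,0)
Op 4: remove (0,0)
Op 5: remove (4,0)
Op 6: place BR@(3,2)
Op 7: place BK@(2,4)
Per-piece attacks for B:
  BK@(2,4): attacks (2,3) (3,4) (1,4) (3,3) (1,3)
  BR@(3,2): attacks (3,3) (3,4) (3,1) (3,0) (4,2) (2,2) (1,2) (0,2)
Union (11 distinct): (0,2) (1,2) (1,3) (1,4) (2,2) (2,3) (3,0) (3,1) (3,3) (3,4) (4,2)

Answer: 11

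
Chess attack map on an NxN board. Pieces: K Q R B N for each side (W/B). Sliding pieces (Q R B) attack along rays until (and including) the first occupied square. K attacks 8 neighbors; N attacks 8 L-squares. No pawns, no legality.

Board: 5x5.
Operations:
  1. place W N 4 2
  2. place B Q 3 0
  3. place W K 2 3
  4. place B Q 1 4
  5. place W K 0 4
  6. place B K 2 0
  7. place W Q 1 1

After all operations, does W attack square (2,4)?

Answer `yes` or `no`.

Answer: yes

Derivation:
Op 1: place WN@(4,2)
Op 2: place BQ@(3,0)
Op 3: place WK@(2,3)
Op 4: place BQ@(1,4)
Op 5: place WK@(0,4)
Op 6: place BK@(2,0)
Op 7: place WQ@(1,1)
Per-piece attacks for W:
  WK@(0,4): attacks (0,3) (1,4) (1,3)
  WQ@(1,1): attacks (1,2) (1,3) (1,4) (1,0) (2,1) (3,1) (4,1) (0,1) (2,2) (3,3) (4,4) (2,0) (0,2) (0,0) [ray(0,1) blocked at (1,4); ray(1,-1) blocked at (2,0)]
  WK@(2,3): attacks (2,4) (2,2) (3,3) (1,3) (3,4) (3,2) (1,4) (1,2)
  WN@(4,2): attacks (3,4) (2,3) (3,0) (2,1)
W attacks (2,4): yes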